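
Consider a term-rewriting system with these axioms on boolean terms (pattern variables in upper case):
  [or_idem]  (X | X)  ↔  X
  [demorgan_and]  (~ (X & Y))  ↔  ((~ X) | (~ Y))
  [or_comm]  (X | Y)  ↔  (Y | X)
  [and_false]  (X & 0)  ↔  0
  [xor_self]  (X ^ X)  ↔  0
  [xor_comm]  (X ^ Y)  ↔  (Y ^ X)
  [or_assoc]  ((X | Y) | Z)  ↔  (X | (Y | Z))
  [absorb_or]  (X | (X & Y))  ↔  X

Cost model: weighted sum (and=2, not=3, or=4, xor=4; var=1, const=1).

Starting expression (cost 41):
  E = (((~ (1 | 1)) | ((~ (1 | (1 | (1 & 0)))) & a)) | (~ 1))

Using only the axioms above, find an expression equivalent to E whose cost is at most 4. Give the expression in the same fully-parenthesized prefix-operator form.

(1) (1 | (1 & 0))  =[absorb_or →]=  1    ⊢ (((~ (1 | 1)) | ((~ (1 | 1)) & a)) | (~ 1))
(2) ((~ (1 | 1)) | ((~ (1 | 1)) & a))  =[absorb_or →]=  (~ (1 | 1))    ⊢ ((~ (1 | 1)) | (~ 1))
(3) (1 | 1)  =[or_idem →]=  1    ⊢ ((~ 1) | (~ 1))
(4) ((~ 1) | (~ 1))  =[or_idem →]=  (~ 1)    ⊢ cost 4, within 4

(~ 1)   [cost 4]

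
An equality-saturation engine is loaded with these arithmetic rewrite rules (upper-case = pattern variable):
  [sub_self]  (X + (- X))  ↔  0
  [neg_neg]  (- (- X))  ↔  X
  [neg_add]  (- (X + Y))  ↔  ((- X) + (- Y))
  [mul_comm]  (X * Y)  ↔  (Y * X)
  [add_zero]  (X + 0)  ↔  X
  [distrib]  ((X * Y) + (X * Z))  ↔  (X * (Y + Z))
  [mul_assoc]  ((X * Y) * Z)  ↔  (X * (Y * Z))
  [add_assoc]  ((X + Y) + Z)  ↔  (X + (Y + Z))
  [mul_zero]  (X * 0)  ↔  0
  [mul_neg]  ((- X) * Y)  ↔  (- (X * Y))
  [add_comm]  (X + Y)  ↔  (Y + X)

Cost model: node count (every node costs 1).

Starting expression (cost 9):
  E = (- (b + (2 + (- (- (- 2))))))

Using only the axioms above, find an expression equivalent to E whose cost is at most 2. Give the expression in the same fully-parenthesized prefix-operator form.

(- b)   [cost 2]

(1) (- (- (- 2)))  =[neg_neg →]=  (- 2)    ⊢ (- (b + (2 + (- 2))))
(2) (2 + (- 2))  =[sub_self →]=  0    ⊢ (- (b + 0))
(3) (b + 0)  =[add_zero →]=  b    ⊢ cost 2, within 2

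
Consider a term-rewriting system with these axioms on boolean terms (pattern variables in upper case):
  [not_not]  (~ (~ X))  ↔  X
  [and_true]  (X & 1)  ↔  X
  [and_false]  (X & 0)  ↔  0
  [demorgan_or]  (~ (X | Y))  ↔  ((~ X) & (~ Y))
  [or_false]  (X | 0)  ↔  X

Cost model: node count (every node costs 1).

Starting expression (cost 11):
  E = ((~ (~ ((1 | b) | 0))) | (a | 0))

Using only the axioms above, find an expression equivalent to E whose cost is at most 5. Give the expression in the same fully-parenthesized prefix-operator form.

((1 | b) | a)   [cost 5]

step 1: or_false (→) rewrites ((1 | b) | 0) into (1 | b), now ((~ (~ (1 | b))) | (a | 0))
step 2: not_not (→) rewrites (~ (~ (1 | b))) into (1 | b), now ((1 | b) | (a | 0))
step 3: or_false (→) rewrites (a | 0) into a, reaching cost 5 (bound 5)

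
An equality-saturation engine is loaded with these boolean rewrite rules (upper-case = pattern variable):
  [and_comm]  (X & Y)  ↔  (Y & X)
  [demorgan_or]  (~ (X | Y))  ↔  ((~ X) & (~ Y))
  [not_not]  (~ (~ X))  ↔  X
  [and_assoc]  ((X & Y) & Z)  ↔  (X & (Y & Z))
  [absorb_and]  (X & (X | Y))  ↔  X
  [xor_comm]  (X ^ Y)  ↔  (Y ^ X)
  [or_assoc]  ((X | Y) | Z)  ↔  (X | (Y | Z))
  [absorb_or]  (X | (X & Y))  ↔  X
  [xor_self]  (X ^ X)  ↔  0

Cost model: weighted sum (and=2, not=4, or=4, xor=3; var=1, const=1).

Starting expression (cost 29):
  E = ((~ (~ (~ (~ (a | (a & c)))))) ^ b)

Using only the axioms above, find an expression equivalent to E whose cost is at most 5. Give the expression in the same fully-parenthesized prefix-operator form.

(a ^ b)   [cost 5]

(1) (a | (a & c))  =[absorb_or →]=  a    ⊢ ((~ (~ (~ (~ a)))) ^ b)
(2) (~ (~ (~ a)))  =[not_not →]=  (~ a)    ⊢ ((~ (~ a)) ^ b)
(3) (~ (~ a))  =[not_not →]=  a    ⊢ cost 5, within 5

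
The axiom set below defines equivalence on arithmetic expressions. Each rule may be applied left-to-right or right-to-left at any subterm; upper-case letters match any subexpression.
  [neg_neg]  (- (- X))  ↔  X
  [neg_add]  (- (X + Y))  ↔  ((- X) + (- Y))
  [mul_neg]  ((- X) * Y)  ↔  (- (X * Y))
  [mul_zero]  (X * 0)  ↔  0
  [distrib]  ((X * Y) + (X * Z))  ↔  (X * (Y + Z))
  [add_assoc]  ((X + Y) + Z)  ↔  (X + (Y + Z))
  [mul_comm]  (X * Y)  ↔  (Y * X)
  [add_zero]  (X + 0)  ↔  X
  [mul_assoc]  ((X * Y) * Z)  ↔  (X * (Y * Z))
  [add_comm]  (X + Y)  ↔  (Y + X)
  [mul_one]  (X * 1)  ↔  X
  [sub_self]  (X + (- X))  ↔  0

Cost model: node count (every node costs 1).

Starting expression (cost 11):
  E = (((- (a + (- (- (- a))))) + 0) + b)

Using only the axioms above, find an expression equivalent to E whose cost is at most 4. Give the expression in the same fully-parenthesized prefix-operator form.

((- 0) + b)   [cost 4]

(1) (- (- a))  =[neg_neg →]=  a    ⊢ (((- (a + (- a))) + 0) + b)
(2) (a + (- a))  =[sub_self →]=  0    ⊢ (((- 0) + 0) + b)
(3) ((- 0) + 0)  =[add_zero →]=  (- 0)    ⊢ cost 4, within 4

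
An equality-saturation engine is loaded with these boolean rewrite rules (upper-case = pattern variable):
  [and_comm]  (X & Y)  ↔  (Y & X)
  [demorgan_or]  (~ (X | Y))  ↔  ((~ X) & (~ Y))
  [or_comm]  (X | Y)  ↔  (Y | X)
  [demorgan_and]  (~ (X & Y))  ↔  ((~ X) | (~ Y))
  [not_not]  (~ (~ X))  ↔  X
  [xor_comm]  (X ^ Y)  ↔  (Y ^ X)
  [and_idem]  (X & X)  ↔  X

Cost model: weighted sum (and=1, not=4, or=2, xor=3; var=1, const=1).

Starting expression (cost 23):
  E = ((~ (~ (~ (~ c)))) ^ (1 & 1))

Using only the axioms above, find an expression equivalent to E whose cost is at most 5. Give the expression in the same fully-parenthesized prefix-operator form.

(1) (~ (~ (~ (~ c))))  =[not_not →]=  (~ (~ c))    ⊢ ((~ (~ c)) ^ (1 & 1))
(2) (~ (~ c))  =[not_not →]=  c    ⊢ (c ^ (1 & 1))
(3) (c ^ (1 & 1))  =[xor_comm →]=  ((1 & 1) ^ c)
(4) (1 & 1)  =[and_idem →]=  1    ⊢ cost 5, within 5

(1 ^ c)   [cost 5]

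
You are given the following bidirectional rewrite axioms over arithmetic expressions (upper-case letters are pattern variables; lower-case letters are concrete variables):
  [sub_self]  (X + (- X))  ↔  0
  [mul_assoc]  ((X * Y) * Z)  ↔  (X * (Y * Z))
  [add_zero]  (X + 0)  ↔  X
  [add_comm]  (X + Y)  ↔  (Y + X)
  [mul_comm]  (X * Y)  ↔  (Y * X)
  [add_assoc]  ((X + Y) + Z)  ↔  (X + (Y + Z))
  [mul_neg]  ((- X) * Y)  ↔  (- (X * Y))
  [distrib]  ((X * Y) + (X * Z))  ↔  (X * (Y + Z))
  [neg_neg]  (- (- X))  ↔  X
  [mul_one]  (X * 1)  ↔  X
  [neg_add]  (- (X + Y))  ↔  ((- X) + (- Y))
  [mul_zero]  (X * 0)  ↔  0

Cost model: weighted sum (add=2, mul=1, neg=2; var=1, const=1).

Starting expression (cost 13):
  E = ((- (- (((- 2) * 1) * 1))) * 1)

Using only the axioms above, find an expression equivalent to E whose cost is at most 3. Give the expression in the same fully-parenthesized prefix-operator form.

1. [mul_one →] ((- (- (((- 2) * 1) * 1))) * 1)  →  (- (- (((- 2) * 1) * 1)))
2. [mul_one →] ((- 2) * 1)  →  (- 2);  E = (- (- ((- 2) * 1)))
3. [mul_one →] ((- 2) * 1)  →  (- 2);  E = (- (- (- 2)))
4. [neg_neg →] (- (- 2))  →  2;  cost 3 ≤ 3, done

(- 2)   [cost 3]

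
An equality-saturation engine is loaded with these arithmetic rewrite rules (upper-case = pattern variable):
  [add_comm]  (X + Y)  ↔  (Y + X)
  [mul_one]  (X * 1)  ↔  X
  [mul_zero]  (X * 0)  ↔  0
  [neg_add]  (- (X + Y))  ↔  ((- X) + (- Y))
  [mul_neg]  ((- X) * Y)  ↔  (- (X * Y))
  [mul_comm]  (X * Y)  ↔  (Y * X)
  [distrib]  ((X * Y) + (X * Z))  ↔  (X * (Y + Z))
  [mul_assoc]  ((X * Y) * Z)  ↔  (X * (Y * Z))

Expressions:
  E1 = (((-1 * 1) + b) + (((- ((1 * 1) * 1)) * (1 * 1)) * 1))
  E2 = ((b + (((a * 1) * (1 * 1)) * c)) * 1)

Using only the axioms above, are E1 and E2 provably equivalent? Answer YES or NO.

The axioms are sound identities: if E1 ↔* E2 then E1 and E2 evaluate identically under any assignment.
Under a=0, b=0, c=0: E1 evaluates to -2, E2 to 0. Distinct ⇒ no rewrite sequence connects them.

NO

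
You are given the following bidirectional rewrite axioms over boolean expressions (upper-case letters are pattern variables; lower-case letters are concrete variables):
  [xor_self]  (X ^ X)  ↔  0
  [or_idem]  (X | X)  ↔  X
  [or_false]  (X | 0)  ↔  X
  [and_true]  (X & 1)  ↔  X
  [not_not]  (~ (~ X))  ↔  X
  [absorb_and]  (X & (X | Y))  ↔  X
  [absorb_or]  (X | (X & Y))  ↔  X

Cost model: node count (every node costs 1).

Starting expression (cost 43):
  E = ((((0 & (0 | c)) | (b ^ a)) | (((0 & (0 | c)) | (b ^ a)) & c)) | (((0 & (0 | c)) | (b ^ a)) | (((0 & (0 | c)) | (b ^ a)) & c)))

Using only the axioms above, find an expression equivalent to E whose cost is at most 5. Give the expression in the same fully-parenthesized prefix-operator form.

step 1: or_idem (→) rewrites ((((0 & (0 | c)) | (b ^ a)) | (((0 & (0 | c)) | (b ^ a)) & c)) | (((0 & (0 | c)) | (b ^ a)) | (((0 & (0 | c)) | (b ^ a)) & c))) into (((0 & (0 | c)) | (b ^ a)) | (((0 & (0 | c)) | (b ^ a)) & c))
step 2: absorb_or (→) rewrites (((0 & (0 | c)) | (b ^ a)) | (((0 & (0 | c)) | (b ^ a)) & c)) into ((0 & (0 | c)) | (b ^ a))
step 3: absorb_and (→) rewrites (0 & (0 | c)) into 0, reaching cost 5 (bound 5)

(0 | (b ^ a))   [cost 5]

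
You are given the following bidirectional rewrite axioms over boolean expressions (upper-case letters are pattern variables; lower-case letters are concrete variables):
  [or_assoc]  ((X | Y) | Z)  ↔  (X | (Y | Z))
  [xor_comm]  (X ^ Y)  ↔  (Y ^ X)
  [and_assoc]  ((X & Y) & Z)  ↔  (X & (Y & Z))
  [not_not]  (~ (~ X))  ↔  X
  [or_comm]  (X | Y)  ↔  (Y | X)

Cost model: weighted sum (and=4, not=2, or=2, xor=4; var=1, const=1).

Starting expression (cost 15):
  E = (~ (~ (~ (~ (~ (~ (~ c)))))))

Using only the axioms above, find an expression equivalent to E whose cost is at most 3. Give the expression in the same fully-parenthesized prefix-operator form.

(~ c)   [cost 3]

(1) (~ (~ (~ (~ (~ (~ (~ c)))))))  =[not_not →]=  (~ (~ (~ (~ (~ c)))))
(2) (~ (~ (~ (~ c))))  =[not_not →]=  (~ (~ c))    ⊢ (~ (~ (~ c)))
(3) (~ (~ (~ c)))  =[not_not →]=  (~ c)    ⊢ cost 3, within 3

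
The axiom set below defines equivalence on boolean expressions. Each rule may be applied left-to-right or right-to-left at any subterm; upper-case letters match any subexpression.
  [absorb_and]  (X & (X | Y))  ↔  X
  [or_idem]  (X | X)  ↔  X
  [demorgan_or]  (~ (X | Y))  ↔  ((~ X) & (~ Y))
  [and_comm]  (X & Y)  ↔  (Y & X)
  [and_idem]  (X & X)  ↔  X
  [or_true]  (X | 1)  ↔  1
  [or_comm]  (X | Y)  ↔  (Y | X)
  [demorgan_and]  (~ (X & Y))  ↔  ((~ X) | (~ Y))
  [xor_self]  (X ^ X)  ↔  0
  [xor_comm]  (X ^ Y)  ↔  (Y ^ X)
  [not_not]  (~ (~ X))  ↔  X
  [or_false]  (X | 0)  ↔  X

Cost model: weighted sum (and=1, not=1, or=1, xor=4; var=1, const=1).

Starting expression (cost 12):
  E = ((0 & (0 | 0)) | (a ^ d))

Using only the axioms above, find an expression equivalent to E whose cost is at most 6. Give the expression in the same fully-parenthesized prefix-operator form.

(a ^ d)   [cost 6]

1. [or_comm →] ((0 & (0 | 0)) | (a ^ d))  →  ((a ^ d) | (0 & (0 | 0)))
2. [absorb_and →] (0 & (0 | 0))  →  0;  E = ((a ^ d) | 0)
3. [or_false →] ((a ^ d) | 0)  →  (a ^ d);  cost 6 ≤ 6, done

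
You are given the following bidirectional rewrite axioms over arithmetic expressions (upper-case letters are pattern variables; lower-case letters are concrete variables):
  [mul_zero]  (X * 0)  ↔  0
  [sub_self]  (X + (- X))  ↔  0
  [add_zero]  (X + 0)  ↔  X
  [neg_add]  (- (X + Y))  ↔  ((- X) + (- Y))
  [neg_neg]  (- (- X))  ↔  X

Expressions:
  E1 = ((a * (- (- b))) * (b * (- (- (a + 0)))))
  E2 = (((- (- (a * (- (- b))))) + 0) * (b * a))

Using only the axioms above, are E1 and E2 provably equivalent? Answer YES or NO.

1. [neg_neg →] (- (- b))  →  b;  E1 = ((a * b) * (b * (- (- (a + 0)))))
2. [neg_neg →] (- (- (a + 0)))  →  (a + 0);  E1 = ((a * b) * (b * (a + 0)))
3. [add_zero →] (a + 0)  →  a;  E1 = ((a * b) * (b * a))
4. [neg_neg ←] b  →  (- (- b));  E1 = ((a * (- (- b))) * (b * a))
5. [neg_neg ←] (a * (- (- b)))  →  (- (- (a * (- (- b)))));  E1 = ((- (- (a * (- (- b))))) * (b * a))
6. [add_zero ←] (- (- (a * (- (- b)))))  →  ((- (- (a * (- (- b))))) + 0);  this is E2

YES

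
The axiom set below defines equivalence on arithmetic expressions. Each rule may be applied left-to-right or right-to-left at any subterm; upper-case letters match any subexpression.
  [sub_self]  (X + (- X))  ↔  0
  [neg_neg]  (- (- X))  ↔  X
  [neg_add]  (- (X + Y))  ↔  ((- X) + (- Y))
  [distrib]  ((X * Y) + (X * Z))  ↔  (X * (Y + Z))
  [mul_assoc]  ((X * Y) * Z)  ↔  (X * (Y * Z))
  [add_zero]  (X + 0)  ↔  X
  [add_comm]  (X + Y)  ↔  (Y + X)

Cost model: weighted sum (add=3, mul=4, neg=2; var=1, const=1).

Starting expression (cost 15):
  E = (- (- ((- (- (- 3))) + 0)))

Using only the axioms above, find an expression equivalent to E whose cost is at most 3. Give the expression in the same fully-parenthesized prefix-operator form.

(- 3)   [cost 3]

(1) (- (- 3))  =[neg_neg →]=  3    ⊢ (- (- ((- 3) + 0)))
(2) ((- 3) + 0)  =[add_zero →]=  (- 3)    ⊢ (- (- (- 3)))
(3) (- (- 3))  =[neg_neg →]=  3    ⊢ cost 3, within 3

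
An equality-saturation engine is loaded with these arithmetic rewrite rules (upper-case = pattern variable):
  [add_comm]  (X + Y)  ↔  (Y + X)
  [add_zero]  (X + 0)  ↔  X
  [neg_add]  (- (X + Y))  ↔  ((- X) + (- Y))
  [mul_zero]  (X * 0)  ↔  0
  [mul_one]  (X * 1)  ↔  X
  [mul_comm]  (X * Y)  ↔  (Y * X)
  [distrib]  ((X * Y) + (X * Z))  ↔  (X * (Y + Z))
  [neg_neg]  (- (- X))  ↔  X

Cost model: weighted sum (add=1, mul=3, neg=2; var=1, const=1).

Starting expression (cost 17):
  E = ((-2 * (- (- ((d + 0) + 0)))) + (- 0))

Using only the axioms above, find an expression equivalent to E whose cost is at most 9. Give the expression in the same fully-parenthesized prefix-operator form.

((-2 * d) + (- 0))   [cost 9]

(1) (d + 0)  =[add_zero →]=  d    ⊢ ((-2 * (- (- (d + 0)))) + (- 0))
(2) (- (- (d + 0)))  =[neg_neg →]=  (d + 0)    ⊢ ((-2 * (d + 0)) + (- 0))
(3) (d + 0)  =[add_zero →]=  d    ⊢ cost 9, within 9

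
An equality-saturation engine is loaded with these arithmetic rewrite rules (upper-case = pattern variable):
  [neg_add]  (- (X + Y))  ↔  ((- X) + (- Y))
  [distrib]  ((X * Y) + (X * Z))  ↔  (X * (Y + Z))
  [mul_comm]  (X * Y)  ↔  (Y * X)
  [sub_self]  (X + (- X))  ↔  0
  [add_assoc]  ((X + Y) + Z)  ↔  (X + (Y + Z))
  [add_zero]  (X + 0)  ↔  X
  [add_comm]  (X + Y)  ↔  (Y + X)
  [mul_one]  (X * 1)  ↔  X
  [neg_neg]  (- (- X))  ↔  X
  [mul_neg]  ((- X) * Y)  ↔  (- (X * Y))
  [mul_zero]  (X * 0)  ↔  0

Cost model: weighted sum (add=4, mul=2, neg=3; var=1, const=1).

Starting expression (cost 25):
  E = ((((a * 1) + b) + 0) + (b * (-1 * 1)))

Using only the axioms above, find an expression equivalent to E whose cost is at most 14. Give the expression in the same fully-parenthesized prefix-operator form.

((a + b) + (b * -1))   [cost 14]

step 1: mul_one (→) rewrites (-1 * 1) into -1, now ((((a * 1) + b) + 0) + (b * -1))
step 2: mul_one (→) rewrites (a * 1) into a, now (((a + b) + 0) + (b * -1))
step 3: add_zero (→) rewrites ((a + b) + 0) into (a + b), reaching cost 14 (bound 14)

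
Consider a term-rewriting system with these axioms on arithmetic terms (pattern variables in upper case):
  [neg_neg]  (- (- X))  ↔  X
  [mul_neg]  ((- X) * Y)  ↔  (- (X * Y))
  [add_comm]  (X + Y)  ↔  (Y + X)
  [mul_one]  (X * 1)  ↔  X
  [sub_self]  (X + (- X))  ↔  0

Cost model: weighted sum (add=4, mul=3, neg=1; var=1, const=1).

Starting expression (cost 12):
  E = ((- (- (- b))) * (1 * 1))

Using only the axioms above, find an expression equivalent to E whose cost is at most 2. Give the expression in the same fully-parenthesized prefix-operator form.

(- b)   [cost 2]

step 1: neg_neg (→) rewrites (- (- b)) into b, now ((- b) * (1 * 1))
step 2: mul_neg (→) rewrites ((- b) * (1 * 1)) into (- (b * (1 * 1)))
step 3: mul_one (→) rewrites (1 * 1) into 1, now (- (b * 1))
step 4: mul_one (→) rewrites (b * 1) into b, reaching cost 2 (bound 2)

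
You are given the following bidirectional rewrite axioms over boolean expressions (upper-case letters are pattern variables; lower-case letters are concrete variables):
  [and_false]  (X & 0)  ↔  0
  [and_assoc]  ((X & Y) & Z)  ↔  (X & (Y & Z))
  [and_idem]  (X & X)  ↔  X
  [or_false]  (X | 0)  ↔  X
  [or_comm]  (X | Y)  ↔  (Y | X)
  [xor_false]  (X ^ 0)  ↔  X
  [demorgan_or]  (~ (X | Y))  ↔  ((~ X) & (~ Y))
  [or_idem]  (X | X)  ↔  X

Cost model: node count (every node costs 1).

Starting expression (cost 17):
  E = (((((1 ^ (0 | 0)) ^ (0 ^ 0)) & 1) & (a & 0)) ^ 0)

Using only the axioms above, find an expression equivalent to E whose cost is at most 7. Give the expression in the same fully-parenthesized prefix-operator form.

((1 & 1) & (a & 0))   [cost 7]

step 1: or_false (→) rewrites (0 | 0) into 0, now (((((1 ^ 0) ^ (0 ^ 0)) & 1) & (a & 0)) ^ 0)
step 2: xor_false (→) rewrites (((((1 ^ 0) ^ (0 ^ 0)) & 1) & (a & 0)) ^ 0) into ((((1 ^ 0) ^ (0 ^ 0)) & 1) & (a & 0))
step 3: xor_false (→) rewrites (0 ^ 0) into 0, now ((((1 ^ 0) ^ 0) & 1) & (a & 0))
step 4: xor_false (→) rewrites (1 ^ 0) into 1, now (((1 ^ 0) & 1) & (a & 0))
step 5: xor_false (→) rewrites (1 ^ 0) into 1, reaching cost 7 (bound 7)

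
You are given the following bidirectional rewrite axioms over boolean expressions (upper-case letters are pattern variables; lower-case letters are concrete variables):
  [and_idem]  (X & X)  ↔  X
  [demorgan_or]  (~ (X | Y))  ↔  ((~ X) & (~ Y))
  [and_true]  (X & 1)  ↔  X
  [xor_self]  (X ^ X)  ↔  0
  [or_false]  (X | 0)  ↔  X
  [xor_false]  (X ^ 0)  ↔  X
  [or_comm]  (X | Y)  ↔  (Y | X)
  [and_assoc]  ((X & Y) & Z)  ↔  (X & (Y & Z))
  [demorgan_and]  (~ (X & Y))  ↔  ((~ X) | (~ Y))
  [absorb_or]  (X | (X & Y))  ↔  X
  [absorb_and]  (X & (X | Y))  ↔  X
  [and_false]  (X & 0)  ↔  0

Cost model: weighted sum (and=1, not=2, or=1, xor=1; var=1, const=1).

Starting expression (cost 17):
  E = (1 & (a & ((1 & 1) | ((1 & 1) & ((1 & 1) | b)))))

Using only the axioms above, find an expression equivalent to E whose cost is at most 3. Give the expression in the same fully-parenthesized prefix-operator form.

step 1: absorb_and (→) rewrites ((1 & 1) & ((1 & 1) | b)) into (1 & 1), now (1 & (a & ((1 & 1) | (1 & 1))))
step 2: and_true (→) rewrites (1 & 1) into 1, now (1 & (a & (1 | (1 & 1))))
step 3: absorb_or (→) rewrites (1 | (1 & 1)) into 1, now (1 & (a & 1))
step 4: and_true (→) rewrites (a & 1) into a, reaching cost 3 (bound 3)

(1 & a)   [cost 3]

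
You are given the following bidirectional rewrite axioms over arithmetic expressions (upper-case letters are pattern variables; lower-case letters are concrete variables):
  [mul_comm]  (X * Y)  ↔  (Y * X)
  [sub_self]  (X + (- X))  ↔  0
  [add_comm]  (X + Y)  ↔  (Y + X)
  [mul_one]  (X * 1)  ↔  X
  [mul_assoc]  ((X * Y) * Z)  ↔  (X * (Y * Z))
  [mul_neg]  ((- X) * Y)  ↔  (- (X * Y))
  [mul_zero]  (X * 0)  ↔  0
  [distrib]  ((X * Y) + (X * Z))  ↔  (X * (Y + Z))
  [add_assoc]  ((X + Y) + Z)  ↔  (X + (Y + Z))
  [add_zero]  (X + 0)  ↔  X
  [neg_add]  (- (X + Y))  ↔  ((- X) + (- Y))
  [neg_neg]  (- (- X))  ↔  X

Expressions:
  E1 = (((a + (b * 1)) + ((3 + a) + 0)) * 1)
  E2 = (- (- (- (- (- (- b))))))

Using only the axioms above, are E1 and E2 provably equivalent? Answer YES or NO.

NO

All listed rules preserve value, hence provable equivalence implies equal values everywhere; look for a separating assignment.
a=0, b=0 gives E1 ↦ 3, E2 ↦ 0; values differ ⇒ not provably equivalent.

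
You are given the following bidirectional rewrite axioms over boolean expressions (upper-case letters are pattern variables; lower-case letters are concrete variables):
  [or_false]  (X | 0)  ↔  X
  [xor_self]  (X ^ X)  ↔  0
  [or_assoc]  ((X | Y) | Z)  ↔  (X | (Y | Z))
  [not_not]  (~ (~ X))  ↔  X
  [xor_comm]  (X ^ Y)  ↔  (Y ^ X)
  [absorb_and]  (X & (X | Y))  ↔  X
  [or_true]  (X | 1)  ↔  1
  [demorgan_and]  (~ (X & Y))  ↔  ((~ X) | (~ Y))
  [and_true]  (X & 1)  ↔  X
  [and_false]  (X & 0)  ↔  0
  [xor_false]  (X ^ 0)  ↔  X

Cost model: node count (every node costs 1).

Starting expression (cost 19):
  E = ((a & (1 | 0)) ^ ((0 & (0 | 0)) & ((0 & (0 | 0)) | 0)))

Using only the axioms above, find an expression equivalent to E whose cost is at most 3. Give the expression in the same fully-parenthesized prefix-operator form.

(a & 1)   [cost 3]

step 1: absorb_and (→) rewrites ((0 & (0 | 0)) & ((0 & (0 | 0)) | 0)) into (0 & (0 | 0)), now ((a & (1 | 0)) ^ (0 & (0 | 0)))
step 2: absorb_and (→) rewrites (0 & (0 | 0)) into 0, now ((a & (1 | 0)) ^ 0)
step 3: or_false (→) rewrites (1 | 0) into 1, now ((a & 1) ^ 0)
step 4: xor_false (→) rewrites ((a & 1) ^ 0) into (a & 1), reaching cost 3 (bound 3)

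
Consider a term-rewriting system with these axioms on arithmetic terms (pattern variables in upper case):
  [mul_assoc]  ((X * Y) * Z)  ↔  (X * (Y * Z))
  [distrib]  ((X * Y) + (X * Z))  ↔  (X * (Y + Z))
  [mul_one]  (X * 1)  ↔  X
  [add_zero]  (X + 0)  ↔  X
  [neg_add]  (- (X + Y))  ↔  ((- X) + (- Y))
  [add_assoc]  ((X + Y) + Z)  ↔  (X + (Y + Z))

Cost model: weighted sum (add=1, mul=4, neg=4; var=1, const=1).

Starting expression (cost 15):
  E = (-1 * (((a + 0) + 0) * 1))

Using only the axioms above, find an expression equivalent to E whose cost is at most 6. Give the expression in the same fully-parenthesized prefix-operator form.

(1) (a + 0)  =[add_zero →]=  a    ⊢ (-1 * ((a + 0) * 1))
(2) (a + 0)  =[add_zero →]=  a    ⊢ (-1 * (a * 1))
(3) (a * 1)  =[mul_one →]=  a    ⊢ cost 6, within 6

(-1 * a)   [cost 6]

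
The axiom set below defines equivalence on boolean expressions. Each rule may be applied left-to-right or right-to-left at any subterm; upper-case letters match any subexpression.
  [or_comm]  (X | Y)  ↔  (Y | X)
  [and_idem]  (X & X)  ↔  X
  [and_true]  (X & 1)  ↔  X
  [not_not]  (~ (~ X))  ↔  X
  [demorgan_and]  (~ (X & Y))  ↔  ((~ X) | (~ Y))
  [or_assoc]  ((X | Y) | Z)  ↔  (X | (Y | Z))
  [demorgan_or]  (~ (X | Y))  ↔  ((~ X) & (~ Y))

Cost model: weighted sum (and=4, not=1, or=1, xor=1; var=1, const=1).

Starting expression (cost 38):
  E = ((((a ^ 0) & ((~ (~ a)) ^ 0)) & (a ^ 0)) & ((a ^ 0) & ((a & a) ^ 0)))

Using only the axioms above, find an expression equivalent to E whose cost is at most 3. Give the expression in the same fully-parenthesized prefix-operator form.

(a ^ 0)   [cost 3]

(1) (~ (~ a))  =[not_not →]=  a    ⊢ ((((a ^ 0) & (a ^ 0)) & (a ^ 0)) & ((a ^ 0) & ((a & a) ^ 0)))
(2) (a & a)  =[and_idem →]=  a    ⊢ ((((a ^ 0) & (a ^ 0)) & (a ^ 0)) & ((a ^ 0) & (a ^ 0)))
(3) ((a ^ 0) & (a ^ 0))  =[and_idem →]=  (a ^ 0)    ⊢ (((a ^ 0) & (a ^ 0)) & ((a ^ 0) & (a ^ 0)))
(4) (((a ^ 0) & (a ^ 0)) & ((a ^ 0) & (a ^ 0)))  =[and_idem →]=  ((a ^ 0) & (a ^ 0))
(5) ((a ^ 0) & (a ^ 0))  =[and_idem →]=  (a ^ 0)    ⊢ cost 3, within 3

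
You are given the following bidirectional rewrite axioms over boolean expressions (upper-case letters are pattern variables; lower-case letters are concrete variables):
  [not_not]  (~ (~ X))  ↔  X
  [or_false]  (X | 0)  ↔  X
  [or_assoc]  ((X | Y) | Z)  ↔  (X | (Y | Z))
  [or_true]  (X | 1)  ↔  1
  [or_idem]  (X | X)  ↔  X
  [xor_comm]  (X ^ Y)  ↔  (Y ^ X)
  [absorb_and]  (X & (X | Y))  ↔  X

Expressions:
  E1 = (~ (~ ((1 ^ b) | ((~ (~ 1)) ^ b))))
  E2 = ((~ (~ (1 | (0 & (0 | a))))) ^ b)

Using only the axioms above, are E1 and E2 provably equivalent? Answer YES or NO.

YES

1. [not_not →] (~ (~ 1))  →  1;  E1 = (~ (~ ((1 ^ b) | (1 ^ b))))
2. [or_idem →] ((1 ^ b) | (1 ^ b))  →  (1 ^ b);  E1 = (~ (~ (1 ^ b)))
3. [not_not →] (~ (~ (1 ^ b)))  →  (1 ^ b)
4. [or_false ←] 1  →  (1 | 0);  E1 = ((1 | 0) ^ b)
5. [absorb_and ←] 0  →  (0 & (0 | a));  E1 = ((1 | (0 & (0 | a))) ^ b)
6. [not_not ←] (1 | (0 & (0 | a)))  →  (~ (~ (1 | (0 & (0 | a)))));  this is E2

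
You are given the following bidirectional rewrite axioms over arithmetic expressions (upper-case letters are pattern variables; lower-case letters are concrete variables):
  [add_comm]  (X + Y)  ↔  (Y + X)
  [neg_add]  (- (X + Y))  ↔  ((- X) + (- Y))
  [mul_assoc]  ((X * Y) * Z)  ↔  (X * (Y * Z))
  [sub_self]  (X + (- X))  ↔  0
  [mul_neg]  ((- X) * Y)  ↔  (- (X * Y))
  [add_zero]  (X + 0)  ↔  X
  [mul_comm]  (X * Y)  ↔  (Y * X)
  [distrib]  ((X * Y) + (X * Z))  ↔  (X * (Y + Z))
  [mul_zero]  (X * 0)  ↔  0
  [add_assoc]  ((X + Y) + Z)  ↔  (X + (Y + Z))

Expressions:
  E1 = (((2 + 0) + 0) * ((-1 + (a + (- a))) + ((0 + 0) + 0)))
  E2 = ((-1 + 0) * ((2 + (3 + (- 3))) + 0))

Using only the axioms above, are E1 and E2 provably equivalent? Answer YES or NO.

YES

1. [sub_self →] (a + (- a))  →  0;  E1 = (((2 + 0) + 0) * ((-1 + 0) + ((0 + 0) + 0)))
2. [add_zero →] (-1 + 0)  →  -1;  E1 = (((2 + 0) + 0) * (-1 + ((0 + 0) + 0)))
3. [add_zero →] (0 + 0)  →  0;  E1 = (((2 + 0) + 0) * (-1 + (0 + 0)))
4. [mul_comm →] (((2 + 0) + 0) * (-1 + (0 + 0)))  →  ((-1 + (0 + 0)) * ((2 + 0) + 0))
5. [add_zero →] (0 + 0)  →  0;  E1 = ((-1 + 0) * ((2 + 0) + 0))
6. [sub_self ←] 0  →  (3 + (- 3));  this is E2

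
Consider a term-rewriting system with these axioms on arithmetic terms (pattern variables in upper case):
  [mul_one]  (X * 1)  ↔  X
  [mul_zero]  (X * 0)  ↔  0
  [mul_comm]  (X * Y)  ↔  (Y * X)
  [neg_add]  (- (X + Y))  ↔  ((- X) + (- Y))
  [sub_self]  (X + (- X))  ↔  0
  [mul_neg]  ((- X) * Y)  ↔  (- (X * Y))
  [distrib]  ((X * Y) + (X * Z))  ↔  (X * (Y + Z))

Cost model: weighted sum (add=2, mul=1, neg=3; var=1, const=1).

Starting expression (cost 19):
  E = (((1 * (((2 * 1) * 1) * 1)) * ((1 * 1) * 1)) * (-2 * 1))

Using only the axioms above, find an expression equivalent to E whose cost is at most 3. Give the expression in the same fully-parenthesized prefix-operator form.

1. [mul_one →] (((2 * 1) * 1) * 1)  →  ((2 * 1) * 1);  E = (((1 * ((2 * 1) * 1)) * ((1 * 1) * 1)) * (-2 * 1))
2. [mul_one →] (1 * 1)  →  1;  E = (((1 * ((2 * 1) * 1)) * (1 * 1)) * (-2 * 1))
3. [mul_one →] (-2 * 1)  →  -2;  E = (((1 * ((2 * 1) * 1)) * (1 * 1)) * -2)
4. [mul_one →] (2 * 1)  →  2;  E = (((1 * (2 * 1)) * (1 * 1)) * -2)
5. [mul_one →] (2 * 1)  →  2;  E = (((1 * 2) * (1 * 1)) * -2)
6. [mul_comm →] (1 * 2)  →  (2 * 1);  E = (((2 * 1) * (1 * 1)) * -2)
7. [mul_one →] (1 * 1)  →  1;  E = (((2 * 1) * 1) * -2)
8. [mul_one →] (2 * 1)  →  2;  E = ((2 * 1) * -2)
9. [mul_one →] (2 * 1)  →  2;  cost 3 ≤ 3, done

(2 * -2)   [cost 3]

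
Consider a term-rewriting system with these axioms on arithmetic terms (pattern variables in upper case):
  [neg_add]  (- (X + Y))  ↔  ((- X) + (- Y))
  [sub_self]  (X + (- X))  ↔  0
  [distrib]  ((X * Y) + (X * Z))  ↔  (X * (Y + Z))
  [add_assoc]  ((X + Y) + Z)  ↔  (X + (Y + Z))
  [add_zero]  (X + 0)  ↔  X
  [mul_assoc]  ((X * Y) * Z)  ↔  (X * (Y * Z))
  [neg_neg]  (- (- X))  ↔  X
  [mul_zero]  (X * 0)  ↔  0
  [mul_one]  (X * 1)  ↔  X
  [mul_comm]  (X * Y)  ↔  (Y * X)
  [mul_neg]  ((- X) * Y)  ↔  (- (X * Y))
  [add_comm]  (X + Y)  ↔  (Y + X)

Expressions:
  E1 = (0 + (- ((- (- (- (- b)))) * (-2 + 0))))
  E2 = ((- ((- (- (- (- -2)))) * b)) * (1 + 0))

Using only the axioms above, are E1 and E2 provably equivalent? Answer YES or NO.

step 1: neg_neg (→) rewrites (- (- (- (- b)))) into (- (- b)), now (0 + (- ((- (- b)) * (-2 + 0))))
step 2: add_zero (→) rewrites (-2 + 0) into -2, now (0 + (- ((- (- b)) * -2)))
step 3: neg_neg (→) rewrites (- (- b)) into b, now (0 + (- (b * -2)))
step 4: add_comm (→) rewrites (0 + (- (b * -2))) into ((- (b * -2)) + 0)
step 5: add_zero (→) rewrites ((- (b * -2)) + 0) into (- (b * -2))
step 6: mul_comm (→) rewrites (b * -2) into (-2 * b), now (- (-2 * b))
step 7: neg_neg (←) rewrites -2 into (- (- -2)), now (- ((- (- -2)) * b))
step 8: mul_one (←) rewrites (- ((- (- -2)) * b)) into ((- ((- (- -2)) * b)) * 1)
step 9: add_zero (←) rewrites 1 into (1 + 0), now ((- ((- (- -2)) * b)) * (1 + 0))
step 10: neg_neg (←) rewrites -2 into (- (- -2)), which is E2

YES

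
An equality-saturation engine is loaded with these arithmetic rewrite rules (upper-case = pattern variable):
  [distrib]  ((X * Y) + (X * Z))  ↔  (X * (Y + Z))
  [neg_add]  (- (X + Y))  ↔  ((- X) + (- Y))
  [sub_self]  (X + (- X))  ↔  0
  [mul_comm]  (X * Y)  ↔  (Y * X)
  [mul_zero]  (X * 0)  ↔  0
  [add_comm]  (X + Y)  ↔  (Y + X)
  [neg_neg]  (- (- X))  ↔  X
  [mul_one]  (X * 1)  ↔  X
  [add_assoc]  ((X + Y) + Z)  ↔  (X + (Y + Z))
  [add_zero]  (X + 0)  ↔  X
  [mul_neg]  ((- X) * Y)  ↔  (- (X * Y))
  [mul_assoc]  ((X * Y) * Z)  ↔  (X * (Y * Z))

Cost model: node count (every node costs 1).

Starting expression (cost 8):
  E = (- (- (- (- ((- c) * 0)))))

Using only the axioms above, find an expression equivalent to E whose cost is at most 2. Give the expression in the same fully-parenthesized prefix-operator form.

step 1: neg_neg (→) rewrites (- (- (- (- ((- c) * 0))))) into (- (- ((- c) * 0)))
step 2: mul_neg (→) rewrites ((- c) * 0) into (- (c * 0)), now (- (- (- (c * 0))))
step 3: neg_neg (→) rewrites (- (- (- (c * 0)))) into (- (c * 0))
step 4: mul_zero (→) rewrites (c * 0) into 0, reaching cost 2 (bound 2)

(- 0)   [cost 2]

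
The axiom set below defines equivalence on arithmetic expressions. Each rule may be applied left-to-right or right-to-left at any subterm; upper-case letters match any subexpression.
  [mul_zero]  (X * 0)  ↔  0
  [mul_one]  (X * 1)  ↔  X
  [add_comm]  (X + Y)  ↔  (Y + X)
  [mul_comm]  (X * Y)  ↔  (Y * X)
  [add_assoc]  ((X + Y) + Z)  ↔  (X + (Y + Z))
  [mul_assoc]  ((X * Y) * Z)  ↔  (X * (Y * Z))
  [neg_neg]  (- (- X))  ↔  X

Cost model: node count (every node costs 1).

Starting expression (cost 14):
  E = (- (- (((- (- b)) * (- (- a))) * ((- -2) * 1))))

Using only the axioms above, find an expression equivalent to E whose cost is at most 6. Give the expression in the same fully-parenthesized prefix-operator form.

((b * a) * (- -2))   [cost 6]

step 1: neg_neg (→) rewrites (- (- (((- (- b)) * (- (- a))) * ((- -2) * 1)))) into (((- (- b)) * (- (- a))) * ((- -2) * 1))
step 2: neg_neg (→) rewrites (- (- a)) into a, now (((- (- b)) * a) * ((- -2) * 1))
step 3: mul_one (→) rewrites ((- -2) * 1) into (- -2), now (((- (- b)) * a) * (- -2))
step 4: neg_neg (→) rewrites (- (- b)) into b, reaching cost 6 (bound 6)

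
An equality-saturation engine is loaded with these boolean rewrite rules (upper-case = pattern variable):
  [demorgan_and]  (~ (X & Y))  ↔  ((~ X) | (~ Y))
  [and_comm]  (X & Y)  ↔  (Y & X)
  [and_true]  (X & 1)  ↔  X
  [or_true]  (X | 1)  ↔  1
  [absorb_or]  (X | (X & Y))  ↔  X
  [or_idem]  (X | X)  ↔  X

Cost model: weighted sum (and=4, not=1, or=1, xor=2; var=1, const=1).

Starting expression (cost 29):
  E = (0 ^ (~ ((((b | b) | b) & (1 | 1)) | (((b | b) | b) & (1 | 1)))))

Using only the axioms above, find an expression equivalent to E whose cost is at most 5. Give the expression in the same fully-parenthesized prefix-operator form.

(0 ^ (~ b))   [cost 5]

1. [or_idem →] ((((b | b) | b) & (1 | 1)) | (((b | b) | b) & (1 | 1)))  →  (((b | b) | b) & (1 | 1));  E = (0 ^ (~ (((b | b) | b) & (1 | 1))))
2. [or_idem →] (b | b)  →  b;  E = (0 ^ (~ ((b | b) & (1 | 1))))
3. [or_idem →] (1 | 1)  →  1;  E = (0 ^ (~ ((b | b) & 1)))
4. [and_true →] ((b | b) & 1)  →  (b | b);  E = (0 ^ (~ (b | b)))
5. [or_idem →] (b | b)  →  b;  cost 5 ≤ 5, done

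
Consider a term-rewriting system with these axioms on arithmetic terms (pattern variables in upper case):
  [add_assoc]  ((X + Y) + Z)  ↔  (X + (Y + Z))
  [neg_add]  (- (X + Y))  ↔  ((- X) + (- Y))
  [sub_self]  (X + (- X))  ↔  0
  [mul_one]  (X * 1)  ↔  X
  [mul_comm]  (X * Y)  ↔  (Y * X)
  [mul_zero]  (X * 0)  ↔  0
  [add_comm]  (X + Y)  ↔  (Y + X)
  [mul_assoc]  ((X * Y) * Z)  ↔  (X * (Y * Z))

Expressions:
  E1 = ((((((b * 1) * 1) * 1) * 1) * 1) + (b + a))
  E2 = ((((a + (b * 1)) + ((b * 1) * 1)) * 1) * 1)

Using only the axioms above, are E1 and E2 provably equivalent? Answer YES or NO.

YES

1. [mul_one →] (b * 1)  →  b;  E1 = (((((b * 1) * 1) * 1) * 1) + (b + a))
2. [mul_one →] (b * 1)  →  b;  E1 = ((((b * 1) * 1) * 1) + (b + a))
3. [mul_one →] (b * 1)  →  b;  E1 = (((b * 1) * 1) + (b + a))
4. [mul_one →] ((b * 1) * 1)  →  (b * 1);  E1 = ((b * 1) + (b + a))
5. [add_comm →] ((b * 1) + (b + a))  →  ((b + a) + (b * 1))
6. [mul_one →] (b * 1)  →  b;  E1 = ((b + a) + b)
7. [add_comm →] (b + a)  →  (a + b);  E1 = ((a + b) + b)
8. [mul_one ←] b  →  (b * 1);  E1 = ((a + b) + (b * 1))
9. [mul_one ←] b  →  (b * 1);  E1 = ((a + (b * 1)) + (b * 1))
10. [mul_one ←] (b * 1)  →  ((b * 1) * 1);  E1 = ((a + (b * 1)) + ((b * 1) * 1))
11. [mul_one ←] ((a + (b * 1)) + ((b * 1) * 1))  →  (((a + (b * 1)) + ((b * 1) * 1)) * 1)
12. [mul_one ←] (((a + (b * 1)) + ((b * 1) * 1)) * 1)  →  ((((a + (b * 1)) + ((b * 1) * 1)) * 1) * 1);  this is E2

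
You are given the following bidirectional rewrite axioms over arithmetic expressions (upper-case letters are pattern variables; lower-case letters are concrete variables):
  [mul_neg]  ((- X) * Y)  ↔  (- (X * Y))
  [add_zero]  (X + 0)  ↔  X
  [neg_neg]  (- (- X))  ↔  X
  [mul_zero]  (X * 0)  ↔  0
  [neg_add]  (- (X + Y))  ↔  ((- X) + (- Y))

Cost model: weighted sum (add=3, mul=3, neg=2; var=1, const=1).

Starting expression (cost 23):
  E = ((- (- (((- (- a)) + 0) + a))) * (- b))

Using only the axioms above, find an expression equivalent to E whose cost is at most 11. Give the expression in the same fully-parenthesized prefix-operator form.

((a + a) * (- b))   [cost 11]

(1) (- (- a))  =[neg_neg →]=  a    ⊢ ((- (- ((a + 0) + a))) * (- b))
(2) (a + 0)  =[add_zero →]=  a    ⊢ ((- (- (a + a))) * (- b))
(3) (- (- (a + a)))  =[neg_neg →]=  (a + a)    ⊢ cost 11, within 11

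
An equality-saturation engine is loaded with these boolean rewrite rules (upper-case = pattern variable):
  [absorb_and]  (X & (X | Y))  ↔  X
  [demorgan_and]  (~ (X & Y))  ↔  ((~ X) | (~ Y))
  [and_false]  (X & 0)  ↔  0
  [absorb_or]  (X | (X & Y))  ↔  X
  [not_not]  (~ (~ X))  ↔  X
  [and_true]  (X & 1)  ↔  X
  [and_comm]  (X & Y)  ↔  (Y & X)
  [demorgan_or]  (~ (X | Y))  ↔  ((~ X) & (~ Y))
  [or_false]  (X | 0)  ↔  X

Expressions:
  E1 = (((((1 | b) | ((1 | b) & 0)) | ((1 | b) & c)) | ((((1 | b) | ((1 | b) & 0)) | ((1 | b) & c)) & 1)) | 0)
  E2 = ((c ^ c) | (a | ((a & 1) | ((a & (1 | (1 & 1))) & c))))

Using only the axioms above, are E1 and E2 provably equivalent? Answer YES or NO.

NO

All listed rules preserve value, hence provable equivalence implies equal values everywhere; look for a separating assignment.
a=0, b=0, c=0 gives E1 ↦ 1, E2 ↦ 0; values differ ⇒ not provably equivalent.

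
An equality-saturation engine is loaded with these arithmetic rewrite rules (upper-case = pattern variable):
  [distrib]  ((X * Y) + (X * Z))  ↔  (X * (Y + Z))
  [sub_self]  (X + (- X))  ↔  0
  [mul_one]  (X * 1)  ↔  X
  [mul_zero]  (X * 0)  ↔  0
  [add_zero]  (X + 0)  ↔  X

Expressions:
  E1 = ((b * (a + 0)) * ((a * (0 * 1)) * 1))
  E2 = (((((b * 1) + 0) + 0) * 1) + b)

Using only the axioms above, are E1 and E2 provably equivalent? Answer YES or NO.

All listed rules preserve value, hence provable equivalence implies equal values everywhere; look for a separating assignment.
a=0, b=1 gives E1 ↦ 0, E2 ↦ 2; values differ ⇒ not provably equivalent.

NO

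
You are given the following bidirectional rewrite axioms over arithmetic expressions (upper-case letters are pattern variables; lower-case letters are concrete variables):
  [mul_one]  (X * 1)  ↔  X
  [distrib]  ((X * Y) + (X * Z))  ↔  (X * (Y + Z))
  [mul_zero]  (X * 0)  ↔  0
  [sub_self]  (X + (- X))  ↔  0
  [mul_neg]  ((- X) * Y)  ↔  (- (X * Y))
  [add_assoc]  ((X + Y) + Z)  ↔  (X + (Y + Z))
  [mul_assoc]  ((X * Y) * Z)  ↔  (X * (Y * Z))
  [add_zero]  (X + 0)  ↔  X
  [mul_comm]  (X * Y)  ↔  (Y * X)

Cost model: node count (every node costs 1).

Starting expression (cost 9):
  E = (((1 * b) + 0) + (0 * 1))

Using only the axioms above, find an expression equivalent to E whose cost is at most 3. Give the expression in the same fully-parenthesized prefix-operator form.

(b * 1)   [cost 3]

step 1: add_zero (→) rewrites ((1 * b) + 0) into (1 * b), now ((1 * b) + (0 * 1))
step 2: mul_comm (→) rewrites (1 * b) into (b * 1), now ((b * 1) + (0 * 1))
step 3: mul_comm (→) rewrites (0 * 1) into (1 * 0), now ((b * 1) + (1 * 0))
step 4: mul_zero (→) rewrites (1 * 0) into 0, now ((b * 1) + 0)
step 5: add_zero (→) rewrites ((b * 1) + 0) into (b * 1), reaching cost 3 (bound 3)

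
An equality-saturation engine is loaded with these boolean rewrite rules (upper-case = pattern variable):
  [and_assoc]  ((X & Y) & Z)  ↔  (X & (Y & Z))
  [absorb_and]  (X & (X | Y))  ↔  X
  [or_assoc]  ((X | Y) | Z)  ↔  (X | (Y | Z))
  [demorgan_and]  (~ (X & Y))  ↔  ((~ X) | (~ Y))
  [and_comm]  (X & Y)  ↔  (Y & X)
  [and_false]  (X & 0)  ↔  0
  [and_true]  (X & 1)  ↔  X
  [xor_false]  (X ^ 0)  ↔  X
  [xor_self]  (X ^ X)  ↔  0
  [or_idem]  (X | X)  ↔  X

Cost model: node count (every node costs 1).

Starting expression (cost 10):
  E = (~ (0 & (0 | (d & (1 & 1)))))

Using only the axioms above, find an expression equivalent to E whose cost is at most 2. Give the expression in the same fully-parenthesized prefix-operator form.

(~ 0)   [cost 2]

1. [and_true →] (1 & 1)  →  1;  E = (~ (0 & (0 | (d & 1))))
2. [and_true →] (d & 1)  →  d;  E = (~ (0 & (0 | d)))
3. [absorb_and →] (0 & (0 | d))  →  0;  cost 2 ≤ 2, done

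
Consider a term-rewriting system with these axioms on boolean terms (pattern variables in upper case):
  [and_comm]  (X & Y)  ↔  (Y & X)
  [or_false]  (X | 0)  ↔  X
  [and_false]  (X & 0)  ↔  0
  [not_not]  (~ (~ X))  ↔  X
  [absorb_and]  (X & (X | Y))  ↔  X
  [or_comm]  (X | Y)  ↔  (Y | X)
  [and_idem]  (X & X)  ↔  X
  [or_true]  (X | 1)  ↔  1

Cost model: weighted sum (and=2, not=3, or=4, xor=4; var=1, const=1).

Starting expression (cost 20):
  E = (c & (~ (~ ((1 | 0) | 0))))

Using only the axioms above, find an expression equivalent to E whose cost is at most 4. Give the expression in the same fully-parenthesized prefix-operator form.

(1) (1 | 0)  =[or_false →]=  1    ⊢ (c & (~ (~ (1 | 0))))
(2) (~ (~ (1 | 0)))  =[not_not →]=  (1 | 0)    ⊢ (c & (1 | 0))
(3) (1 | 0)  =[or_false →]=  1    ⊢ cost 4, within 4

(c & 1)   [cost 4]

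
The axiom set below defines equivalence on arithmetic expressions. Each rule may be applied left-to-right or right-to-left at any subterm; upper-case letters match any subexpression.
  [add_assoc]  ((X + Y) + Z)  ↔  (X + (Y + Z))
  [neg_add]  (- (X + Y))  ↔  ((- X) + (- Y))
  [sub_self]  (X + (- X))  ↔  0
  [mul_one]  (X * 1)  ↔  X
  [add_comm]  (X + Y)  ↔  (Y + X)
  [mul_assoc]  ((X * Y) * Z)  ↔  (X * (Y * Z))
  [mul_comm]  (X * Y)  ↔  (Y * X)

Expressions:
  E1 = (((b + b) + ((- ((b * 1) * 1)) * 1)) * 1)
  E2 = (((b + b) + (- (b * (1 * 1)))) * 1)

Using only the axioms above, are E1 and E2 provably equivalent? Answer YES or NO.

1. [mul_one →] (((b + b) + ((- ((b * 1) * 1)) * 1)) * 1)  →  ((b + b) + ((- ((b * 1) * 1)) * 1))
2. [mul_one →] ((b * 1) * 1)  →  (b * 1);  E1 = ((b + b) + ((- (b * 1)) * 1))
3. [mul_one →] (b * 1)  →  b;  E1 = ((b + b) + ((- b) * 1))
4. [mul_one →] ((- b) * 1)  →  (- b);  E1 = ((b + b) + (- b))
5. [mul_one ←] ((b + b) + (- b))  →  (((b + b) + (- b)) * 1)
6. [mul_one ←] b  →  (b * 1);  E1 = (((b + b) + (- (b * 1))) * 1)
7. [mul_one ←] 1  →  (1 * 1);  this is E2

YES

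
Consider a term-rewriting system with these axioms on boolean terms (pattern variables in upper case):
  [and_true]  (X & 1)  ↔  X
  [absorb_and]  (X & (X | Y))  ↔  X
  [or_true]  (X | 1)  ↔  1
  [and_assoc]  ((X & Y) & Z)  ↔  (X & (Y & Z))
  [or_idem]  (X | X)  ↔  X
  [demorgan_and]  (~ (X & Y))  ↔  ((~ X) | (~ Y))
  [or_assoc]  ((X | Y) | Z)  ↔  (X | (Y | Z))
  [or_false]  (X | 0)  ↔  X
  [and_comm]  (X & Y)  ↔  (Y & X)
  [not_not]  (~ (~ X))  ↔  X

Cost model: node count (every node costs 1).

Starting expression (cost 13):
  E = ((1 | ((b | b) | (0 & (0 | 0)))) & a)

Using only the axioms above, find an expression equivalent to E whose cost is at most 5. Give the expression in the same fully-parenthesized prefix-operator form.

(1) (b | b)  =[or_idem →]=  b    ⊢ ((1 | (b | (0 & (0 | 0)))) & a)
(2) (0 & (0 | 0))  =[absorb_and →]=  0    ⊢ ((1 | (b | 0)) & a)
(3) (b | 0)  =[or_false →]=  b    ⊢ cost 5, within 5

((1 | b) & a)   [cost 5]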